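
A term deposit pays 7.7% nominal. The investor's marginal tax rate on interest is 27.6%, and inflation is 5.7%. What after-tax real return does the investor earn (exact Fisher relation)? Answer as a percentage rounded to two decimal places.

After-tax nominal return = 7.7% × (1 − 0.276) = 5.5748%.
1 + r = 1.055748 / 1.05700 = 0.998816
After-tax real rate = 0.998816 − 1 → -0.12%.

-0.12%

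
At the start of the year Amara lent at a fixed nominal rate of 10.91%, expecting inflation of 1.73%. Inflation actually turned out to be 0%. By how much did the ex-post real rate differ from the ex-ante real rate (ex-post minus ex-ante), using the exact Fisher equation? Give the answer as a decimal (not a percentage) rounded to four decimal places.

0.0189

Ex-ante: (1 + 0.1091)/(1 + 0.0173) − 1 = 9.0239%
Ex-post: (1 + 0.1091)/(1 + 0.0000) − 1 = 10.9100%
Difference (ex-post − ex-ante) = 1.8861% → 0.0189.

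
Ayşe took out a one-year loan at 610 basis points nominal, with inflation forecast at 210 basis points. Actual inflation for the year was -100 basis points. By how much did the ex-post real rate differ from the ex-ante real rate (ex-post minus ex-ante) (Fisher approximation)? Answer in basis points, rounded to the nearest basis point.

Ex-ante: 6.1% − 2.1% = 4.000%
Ex-post: 6.1% − (-1%) = 7.100%
Difference (ex-post − ex-ante) = 3.1000% → 310 basis points.

310 basis points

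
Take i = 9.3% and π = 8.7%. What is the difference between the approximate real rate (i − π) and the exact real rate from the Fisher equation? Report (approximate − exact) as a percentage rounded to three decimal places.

Approximate: r ≈ 9.300% − 8.700% = 0.6000%
Exact: (1 + 0.0930)/(1 + 0.0870) − 1 = 0.5520%
Error = 0.6000% − 0.5520% = 0.0480% → 0.048%.

0.048%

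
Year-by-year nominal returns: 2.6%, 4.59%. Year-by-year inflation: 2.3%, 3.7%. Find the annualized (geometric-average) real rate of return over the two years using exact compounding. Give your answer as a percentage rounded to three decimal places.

Nominal growth factor = 1.0260 × 1.0459 = 1.07309340
Price-level growth factor = 1.0230 × 1.0370 = 1.06085100
Real growth factor = 1.07309340 / 1.06085100 = 1.01154017
Annualized real rate = 1.01154017^(1/2) − 1 = 0.5754% → 0.575%.

0.575%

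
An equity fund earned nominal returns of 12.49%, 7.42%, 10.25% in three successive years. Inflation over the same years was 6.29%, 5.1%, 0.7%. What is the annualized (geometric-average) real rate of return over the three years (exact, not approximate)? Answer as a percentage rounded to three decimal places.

5.800%

Nominal growth factor = 1.1249 × 1.0742 × 1.1025 = 1.33222526
Price-level growth factor = 1.0629 × 1.0510 × 1.0070 = 1.12492766
Real growth factor = 1.33222526 / 1.12492766 = 1.18427638
Annualized real rate = 1.18427638^(1/3) − 1 = 5.7997% → 5.800%.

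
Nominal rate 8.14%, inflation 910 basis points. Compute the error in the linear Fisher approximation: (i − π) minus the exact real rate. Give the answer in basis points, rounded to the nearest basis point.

-8 basis points

Approximate: r ≈ 8.140% − 9.100% = -0.9600%
Exact: (1 + 0.0814)/(1 + 0.0910) − 1 = -0.8799%
Error = -0.9600% − (-0.8799%) = -0.0801% → -8 basis points.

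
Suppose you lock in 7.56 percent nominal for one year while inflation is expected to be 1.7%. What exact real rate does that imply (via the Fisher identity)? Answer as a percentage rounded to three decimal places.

1 + r = 1.07560 / 1.01700 = 1.057620
r = 1.057620 − 1 = 5.7620%, i.e. 5.762%.

5.762%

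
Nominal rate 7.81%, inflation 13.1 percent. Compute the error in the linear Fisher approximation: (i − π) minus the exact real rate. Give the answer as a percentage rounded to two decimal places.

Approximate: r ≈ 7.810% − 13.100% = -5.2900%
Exact: (1 + 0.0781)/(1 + 0.1310) − 1 = -4.6773%
Error = -5.2900% − (-4.6773%) = -0.6127% → -0.61%.

-0.61%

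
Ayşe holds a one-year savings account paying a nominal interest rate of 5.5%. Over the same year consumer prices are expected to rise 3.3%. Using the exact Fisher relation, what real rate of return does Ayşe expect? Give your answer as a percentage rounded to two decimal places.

2.13%

1 + r = 1.05500 / 1.03300 = 1.021297
r = 1.021297 − 1 = 2.1297%, i.e. 2.13%.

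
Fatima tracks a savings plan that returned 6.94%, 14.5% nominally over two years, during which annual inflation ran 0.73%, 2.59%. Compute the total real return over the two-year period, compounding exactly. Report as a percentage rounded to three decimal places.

18.490%

Nominal growth factor = 1.0694 × 1.1450 = 1.224463
Price-level growth factor = 1.0073 × 1.0259 = 1.033389
Real growth factor = 1.224463 / 1.033389 = 1.184900
Total real return = 1.184900 − 1 → 18.490%.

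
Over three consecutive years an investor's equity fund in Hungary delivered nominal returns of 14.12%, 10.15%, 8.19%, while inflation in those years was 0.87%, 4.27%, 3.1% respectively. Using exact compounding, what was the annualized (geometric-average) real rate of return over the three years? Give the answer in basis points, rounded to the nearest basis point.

784 basis points

Nominal growth factor = 1.1412 × 1.1015 × 1.0819 = 1.35998270
Price-level growth factor = 1.0087 × 1.0427 × 1.0310 = 1.08437641
Real growth factor = 1.35998270 / 1.08437641 = 1.25416110
Annualized real rate = 1.25416110^(1/3) − 1 = 7.8411% → 784 basis points.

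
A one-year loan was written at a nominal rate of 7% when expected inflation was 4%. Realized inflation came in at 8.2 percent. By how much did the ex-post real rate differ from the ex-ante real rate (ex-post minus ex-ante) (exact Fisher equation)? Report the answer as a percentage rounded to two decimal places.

-3.99%

Ex-ante: (1 + 0.0700)/(1 + 0.0400) − 1 = 2.8846%
Ex-post: (1 + 0.0700)/(1 + 0.0820) − 1 = -1.1091%
Difference (ex-post − ex-ante) = -3.9937% → -3.99%.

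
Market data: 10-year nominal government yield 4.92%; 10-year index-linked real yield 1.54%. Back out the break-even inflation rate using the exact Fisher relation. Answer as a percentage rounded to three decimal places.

3.329%

(1 + π) = (1 + i)/(1 + r) = 1.04920 / 1.01540 = 1.033287
Break-even inflation = 1.033287 − 1 → 3.329%.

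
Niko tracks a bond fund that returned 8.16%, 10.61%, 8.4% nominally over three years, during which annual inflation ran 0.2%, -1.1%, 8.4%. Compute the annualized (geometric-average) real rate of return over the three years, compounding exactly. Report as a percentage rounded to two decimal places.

Compound the nominal returns: 1.0816 × 1.1061 × 1.0840 = 1.29685181.
Compound inflation: 1.0020 × 0.9890 × 1.0840 = 1.07422015.
Deflate: 1.29685181 / 1.07422015 = 1.20724957.
Annualized real rate = 1.20724957^(1/3) − 1 = 6.4794% → 6.48%.

6.48%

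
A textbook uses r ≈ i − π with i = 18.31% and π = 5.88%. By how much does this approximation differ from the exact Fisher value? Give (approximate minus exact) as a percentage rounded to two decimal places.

Approximate: r ≈ 18.310% − 5.880% = 12.4300%
Exact: (1 + 0.1831)/(1 + 0.0588) − 1 = 11.7397%
Error = 12.4300% − 11.7397% = 0.6903% → 0.69%.

0.69%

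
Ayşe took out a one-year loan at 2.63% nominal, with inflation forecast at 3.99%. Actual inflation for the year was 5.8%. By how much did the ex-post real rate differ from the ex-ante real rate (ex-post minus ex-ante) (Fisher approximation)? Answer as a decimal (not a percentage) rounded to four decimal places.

-0.0181

Ex-ante: 2.63% − 3.99% = -1.360%
Ex-post: 2.63% − 5.8% = -3.170%
Difference (ex-post − ex-ante) = -1.8100% → -0.0181.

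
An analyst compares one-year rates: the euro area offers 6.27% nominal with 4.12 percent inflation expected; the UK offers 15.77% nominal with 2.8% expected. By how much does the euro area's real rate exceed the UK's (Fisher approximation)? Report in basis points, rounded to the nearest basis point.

The euro area: 6.27% − 4.12% = 2.150%
The UK: 15.77% − 2.8% = 12.970%
Differential = -10.820% → -1082 basis points.

-1082 basis points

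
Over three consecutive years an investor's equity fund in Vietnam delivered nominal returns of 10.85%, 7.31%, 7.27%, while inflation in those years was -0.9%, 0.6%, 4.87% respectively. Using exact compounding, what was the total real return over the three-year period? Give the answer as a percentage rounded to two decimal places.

22.05%

Compound the nominal returns: 1.1085 × 1.0731 × 1.0727 = 1.276010.
Compound inflation: 0.9910 × 1.0060 × 1.0487 = 1.045497.
Deflate: 1.276010 / 1.045497 = 1.220482.
Total real return = 1.220482 − 1 → 22.05%.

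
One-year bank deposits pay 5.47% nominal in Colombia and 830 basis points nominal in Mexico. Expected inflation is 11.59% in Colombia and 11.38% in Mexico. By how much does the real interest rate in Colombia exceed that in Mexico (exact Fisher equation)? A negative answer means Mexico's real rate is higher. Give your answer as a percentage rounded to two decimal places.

Colombia: (1 + 0.0547)/(1 + 0.1159) − 1 = -5.4844%
Mexico: (1 + 0.0830)/(1 + 0.1138) − 1 = -2.7653%
Differential = -5.4844% − (-2.7653%) = -2.7191% → -2.72%.

-2.72%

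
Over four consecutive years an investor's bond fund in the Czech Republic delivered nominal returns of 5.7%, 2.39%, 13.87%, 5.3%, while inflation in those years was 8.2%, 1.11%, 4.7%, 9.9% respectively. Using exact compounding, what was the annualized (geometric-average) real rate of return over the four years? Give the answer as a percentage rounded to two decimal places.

0.76%

Nominal growth factor = 1.0570 × 1.0239 × 1.1387 × 1.0530 = 1.29768780
Price-level growth factor = 1.0820 × 1.0111 × 1.0470 × 1.0990 = 1.25882612
Real growth factor = 1.29768780 / 1.25882612 = 1.03087137
Annualized real rate = 1.03087137^(1/4) − 1 = 0.7630% → 0.76%.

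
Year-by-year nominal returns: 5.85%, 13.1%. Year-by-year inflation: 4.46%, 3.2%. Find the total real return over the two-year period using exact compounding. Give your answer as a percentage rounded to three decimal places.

11.051%

Compound the nominal returns: 1.0585 × 1.1310 = 1.197164.
Compound inflation: 1.0446 × 1.0320 = 1.078027.
Deflate: 1.197164 / 1.078027 = 1.110513.
Total real return = 1.110513 − 1 → 11.051%.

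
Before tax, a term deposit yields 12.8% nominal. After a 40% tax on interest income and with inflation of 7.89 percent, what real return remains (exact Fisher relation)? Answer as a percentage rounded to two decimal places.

After-tax nominal return = 12.8% × (1 − 0.4) = 7.6800%.
1 + r = 1.07680 / 1.07890 = 0.998054
After-tax real rate = 0.998054 − 1 → -0.19%.

-0.19%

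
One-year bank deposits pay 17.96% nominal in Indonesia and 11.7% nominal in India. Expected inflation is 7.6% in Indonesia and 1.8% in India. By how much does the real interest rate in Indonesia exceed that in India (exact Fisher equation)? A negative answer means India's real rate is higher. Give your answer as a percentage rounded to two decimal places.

Indonesia: (1 + 0.1796)/(1 + 0.0760) − 1 = 9.6283%
India: (1 + 0.1170)/(1 + 0.0180) − 1 = 9.7250%
Differential = 9.6283% − 9.7250% = -0.0967% → -0.10%.

-0.10%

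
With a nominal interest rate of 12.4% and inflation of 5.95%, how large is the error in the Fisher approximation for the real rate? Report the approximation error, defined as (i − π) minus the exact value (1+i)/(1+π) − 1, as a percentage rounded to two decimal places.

Approximate: r ≈ 12.400% − 5.950% = 6.4500%
Exact: (1 + 0.1240)/(1 + 0.0595) − 1 = 6.0878%
Error = 6.4500% − 6.0878% = 0.3622% → 0.36%.

0.36%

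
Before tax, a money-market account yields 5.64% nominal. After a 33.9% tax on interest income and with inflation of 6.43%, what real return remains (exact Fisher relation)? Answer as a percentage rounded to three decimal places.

-2.539%

After-tax nominal return = 5.64% × (1 − 0.339) = 3.72804%.
1 + r = 1.0372804 / 1.06430 = 0.974613
After-tax real rate = 0.974613 − 1 → -2.539%.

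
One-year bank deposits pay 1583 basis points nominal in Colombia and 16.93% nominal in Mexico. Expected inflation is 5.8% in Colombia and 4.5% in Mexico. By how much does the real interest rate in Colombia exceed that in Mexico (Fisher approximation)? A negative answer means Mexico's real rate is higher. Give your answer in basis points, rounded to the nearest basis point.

Colombia: 15.83% − 5.8% = 10.030%
Mexico: 16.93% − 4.5% = 12.430%
Differential = -2.400% → -240 basis points.

-240 basis points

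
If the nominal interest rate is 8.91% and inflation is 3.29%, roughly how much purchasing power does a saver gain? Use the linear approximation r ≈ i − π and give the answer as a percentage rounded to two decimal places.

5.62%

r ≈ i − π = 8.91% − 3.29% = 5.62%.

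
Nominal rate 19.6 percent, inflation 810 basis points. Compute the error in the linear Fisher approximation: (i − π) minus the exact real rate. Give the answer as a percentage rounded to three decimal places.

Approximate: r ≈ 19.600% − 8.100% = 11.5000%
Exact: (1 + 0.1960)/(1 + 0.0810) − 1 = 10.6383%
Error = 11.5000% − 10.6383% = 0.8617% → 0.862%.

0.862%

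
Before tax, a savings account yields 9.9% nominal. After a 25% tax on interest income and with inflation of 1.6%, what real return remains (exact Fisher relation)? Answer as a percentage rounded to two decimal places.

After-tax nominal return = 9.9% × (1 − 0.25) = 7.4250%.
1 + r = 1.07425 / 1.01600 = 1.057333
After-tax real rate = 1.057333 − 1 → 5.73%.

5.73%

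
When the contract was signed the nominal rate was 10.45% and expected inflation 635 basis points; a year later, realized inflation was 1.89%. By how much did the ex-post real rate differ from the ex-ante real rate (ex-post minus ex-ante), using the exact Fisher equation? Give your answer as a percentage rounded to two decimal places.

4.55%

Ex-ante: (1 + 0.1045)/(1 + 0.0635) − 1 = 3.8552%
Ex-post: (1 + 0.1045)/(1 + 0.0189) − 1 = 8.4012%
Difference (ex-post − ex-ante) = 4.5460% → 4.55%.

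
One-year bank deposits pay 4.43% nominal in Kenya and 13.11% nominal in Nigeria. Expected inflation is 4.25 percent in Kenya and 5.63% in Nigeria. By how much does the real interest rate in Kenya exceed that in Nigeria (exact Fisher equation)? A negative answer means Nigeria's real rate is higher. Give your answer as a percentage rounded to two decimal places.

-6.91%

Kenya: (1 + 0.0443)/(1 + 0.0425) − 1 = 0.1727%
Nigeria: (1 + 0.1311)/(1 + 0.0563) − 1 = 7.0813%
Differential = 0.1727% − 7.0813% = -6.9087% → -6.91%.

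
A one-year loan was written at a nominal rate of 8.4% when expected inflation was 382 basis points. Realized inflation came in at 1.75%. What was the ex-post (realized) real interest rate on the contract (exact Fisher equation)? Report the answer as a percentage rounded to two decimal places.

6.54%

Ex-post: (1 + 0.0840)/(1 + 0.0175) − 1 = 6.5356%
So the realized real rate is 6.54%.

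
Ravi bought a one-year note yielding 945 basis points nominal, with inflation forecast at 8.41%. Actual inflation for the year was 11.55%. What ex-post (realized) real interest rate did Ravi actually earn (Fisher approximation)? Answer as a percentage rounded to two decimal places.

-2.10%

Ex-post: 9.45% − 11.55% = -2.100%
So the realized real rate is -2.10%.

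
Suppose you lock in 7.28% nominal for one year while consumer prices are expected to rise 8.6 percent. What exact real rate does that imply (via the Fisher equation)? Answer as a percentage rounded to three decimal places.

-1.215%

1 + r = 1.07280 / 1.08600 = 0.9878453
r = 0.9878453 − 1 = -1.21547%, i.e. -1.215%.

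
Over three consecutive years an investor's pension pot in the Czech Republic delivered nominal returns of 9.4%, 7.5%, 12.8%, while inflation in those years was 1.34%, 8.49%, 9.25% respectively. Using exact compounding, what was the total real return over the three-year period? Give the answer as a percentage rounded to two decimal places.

Nominal growth factor = 1.0940 × 1.0750 × 1.1280 = 1.326584
Price-level growth factor = 1.0134 × 1.0849 × 1.0925 = 1.201136
Real growth factor = 1.326584 / 1.201136 = 1.104442
Total real return = 1.104442 − 1 → 10.44%.

10.44%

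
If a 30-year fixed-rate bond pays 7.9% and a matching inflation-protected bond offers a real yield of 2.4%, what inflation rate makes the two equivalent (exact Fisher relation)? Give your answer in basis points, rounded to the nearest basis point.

(1 + π) = (1 + i)/(1 + r) = 1.07900 / 1.02400 = 1.053711
Break-even inflation = 1.053711 − 1 → 537 basis points.

537 basis points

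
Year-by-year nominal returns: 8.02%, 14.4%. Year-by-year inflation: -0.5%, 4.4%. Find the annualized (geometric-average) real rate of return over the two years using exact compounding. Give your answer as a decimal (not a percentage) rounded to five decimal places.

0.09069

Compound the nominal returns: 1.0802 × 1.1440 = 1.2357488000.
Compound inflation: 0.9950 × 1.0440 = 1.0387800000.
Deflate: 1.2357488000 / 1.0387800000 = 1.1896155105.
Annualized real rate = 1.1896155105^(1/2) − 1 = 9.069497% → 0.09069.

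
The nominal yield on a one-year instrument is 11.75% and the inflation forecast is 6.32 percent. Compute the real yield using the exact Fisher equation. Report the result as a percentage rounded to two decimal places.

5.11%

By the Fisher identity, 1 + r = (1 + i)/(1 + π).
1 + r = 1.11750 / 1.06320 = 1.051072
r = 1.051072 − 1 = 5.1072%, i.e. 5.11%.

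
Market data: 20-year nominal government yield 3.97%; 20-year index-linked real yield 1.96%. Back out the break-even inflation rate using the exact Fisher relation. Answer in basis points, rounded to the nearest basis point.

(1 + π) = (1 + i)/(1 + r) = 1.03970 / 1.01960 = 1.019714
Break-even inflation = 1.019714 − 1 → 197 basis points.

197 basis points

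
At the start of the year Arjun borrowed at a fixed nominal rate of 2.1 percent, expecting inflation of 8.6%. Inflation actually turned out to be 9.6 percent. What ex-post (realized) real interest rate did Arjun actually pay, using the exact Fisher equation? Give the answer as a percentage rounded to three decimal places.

-6.843%

Ex-post: (1 + 0.0210)/(1 + 0.0960) − 1 = -6.8431%
So the realized real rate is -6.843%.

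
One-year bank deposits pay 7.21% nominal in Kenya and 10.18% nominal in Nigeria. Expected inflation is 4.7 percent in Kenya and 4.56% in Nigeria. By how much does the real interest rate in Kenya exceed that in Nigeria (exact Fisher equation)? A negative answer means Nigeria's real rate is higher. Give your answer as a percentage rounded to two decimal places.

-2.98%

Kenya: (1 + 0.0721)/(1 + 0.0470) − 1 = 2.3973%
Nigeria: (1 + 0.1018)/(1 + 0.0456) − 1 = 5.3749%
Differential = 2.3973% − 5.3749% = -2.9776% → -2.98%.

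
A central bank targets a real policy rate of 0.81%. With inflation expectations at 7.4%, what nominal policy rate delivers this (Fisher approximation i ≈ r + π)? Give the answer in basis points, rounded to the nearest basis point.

821 basis points

i ≈ r + π = 0.81% + 7.4% = 821 basis points.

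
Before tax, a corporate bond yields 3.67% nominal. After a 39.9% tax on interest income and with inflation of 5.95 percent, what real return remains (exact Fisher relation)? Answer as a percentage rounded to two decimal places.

After-tax nominal return = 3.67% × (1 − 0.399) = 2.20567%.
1 + r = 1.0220567 / 1.05950 = 0.964659
After-tax real rate = 0.964659 − 1 → -3.53%.

-3.53%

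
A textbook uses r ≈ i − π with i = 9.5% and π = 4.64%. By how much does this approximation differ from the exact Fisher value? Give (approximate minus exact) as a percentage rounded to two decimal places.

Approximate: r ≈ 9.500% − 4.640% = 4.8600%
Exact: (1 + 0.0950)/(1 + 0.0464) − 1 = 4.6445%
Error = 4.8600% − 4.6445% = 0.2155% → 0.22%.

0.22%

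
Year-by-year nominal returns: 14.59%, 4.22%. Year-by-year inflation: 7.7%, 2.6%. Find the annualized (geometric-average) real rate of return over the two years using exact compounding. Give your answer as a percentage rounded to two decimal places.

3.96%

Nominal growth factor = 1.1459 × 1.0422 = 1.19425698
Price-level growth factor = 1.0770 × 1.0260 = 1.10500200
Real growth factor = 1.19425698 / 1.10500200 = 1.08077359
Annualized real rate = 1.08077359^(1/2) − 1 = 3.9603% → 3.96%.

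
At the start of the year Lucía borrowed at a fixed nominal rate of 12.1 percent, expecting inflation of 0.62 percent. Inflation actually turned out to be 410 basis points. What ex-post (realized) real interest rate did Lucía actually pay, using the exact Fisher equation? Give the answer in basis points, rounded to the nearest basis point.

Ex-post: (1 + 0.1210)/(1 + 0.0410) − 1 = 7.6849%
So the realized real rate is 768 basis points.

768 basis points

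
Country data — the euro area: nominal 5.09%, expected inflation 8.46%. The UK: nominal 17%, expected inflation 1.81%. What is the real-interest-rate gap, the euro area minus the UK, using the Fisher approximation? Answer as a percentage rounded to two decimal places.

The euro area: 5.09% − 8.46% = -3.370%
The UK: 17% − 1.81% = 15.190%
Differential = -18.560% → -18.56%.

-18.56%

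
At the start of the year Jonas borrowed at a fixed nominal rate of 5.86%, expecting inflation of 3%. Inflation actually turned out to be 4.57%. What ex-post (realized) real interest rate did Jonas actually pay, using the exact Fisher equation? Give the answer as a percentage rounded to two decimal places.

Ex-post: (1 + 0.0586)/(1 + 0.0457) − 1 = 1.2336%
So the realized real rate is 1.23%.

1.23%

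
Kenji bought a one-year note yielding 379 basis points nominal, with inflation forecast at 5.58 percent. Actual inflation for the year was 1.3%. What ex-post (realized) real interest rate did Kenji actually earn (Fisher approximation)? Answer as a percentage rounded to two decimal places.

Ex-post: 3.79% − 1.3% = 2.490%
So the realized real rate is 2.49%.

2.49%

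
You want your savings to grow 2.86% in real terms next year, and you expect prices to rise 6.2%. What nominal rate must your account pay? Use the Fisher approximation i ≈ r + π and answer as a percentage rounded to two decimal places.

9.06%

i ≈ r + π = 2.86% + 6.2% = 9.06%.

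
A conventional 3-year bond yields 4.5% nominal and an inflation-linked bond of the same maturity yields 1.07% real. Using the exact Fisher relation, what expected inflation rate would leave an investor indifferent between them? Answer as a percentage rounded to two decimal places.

3.39%

(1 + π) = (1 + i)/(1 + r) = 1.04500 / 1.01070 = 1.033937
Break-even inflation = 1.033937 − 1 → 3.39%.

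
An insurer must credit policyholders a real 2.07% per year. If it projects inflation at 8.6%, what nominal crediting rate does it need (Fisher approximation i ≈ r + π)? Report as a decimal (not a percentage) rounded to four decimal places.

0.1067

i ≈ r + π = 2.07% + 8.6% = 0.1067.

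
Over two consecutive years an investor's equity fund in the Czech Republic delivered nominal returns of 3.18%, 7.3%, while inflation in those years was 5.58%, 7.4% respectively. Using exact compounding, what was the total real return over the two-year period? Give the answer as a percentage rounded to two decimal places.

-2.36%

Compound the nominal returns: 1.0318 × 1.0730 = 1.107121.
Compound inflation: 1.0558 × 1.0740 = 1.133929.
Deflate: 1.107121 / 1.133929 = 0.976358.
Total real return = 0.976358 − 1 → -2.36%.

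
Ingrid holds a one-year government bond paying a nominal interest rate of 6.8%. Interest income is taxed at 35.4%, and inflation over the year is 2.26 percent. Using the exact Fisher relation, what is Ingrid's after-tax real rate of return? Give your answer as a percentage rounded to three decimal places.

After-tax nominal return = 6.8% × (1 − 0.354) = 4.3928%.
1 + r = 1.043928 / 1.02260 = 1.020857
After-tax real rate = 1.020857 − 1 → 2.086%.

2.086%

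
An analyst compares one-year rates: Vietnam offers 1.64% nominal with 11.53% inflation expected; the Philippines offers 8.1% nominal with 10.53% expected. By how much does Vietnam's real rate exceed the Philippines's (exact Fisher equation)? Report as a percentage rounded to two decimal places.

Vietnam: (1 + 0.0164)/(1 + 0.1153) − 1 = -8.8676%
The Philippines: (1 + 0.0810)/(1 + 0.1053) − 1 = -2.1985%
Differential = -8.8676% − (-2.1985%) = -6.6691% → -6.67%.

-6.67%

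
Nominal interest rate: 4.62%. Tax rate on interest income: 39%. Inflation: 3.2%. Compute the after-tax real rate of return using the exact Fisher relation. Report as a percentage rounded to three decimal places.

-0.370%

After-tax nominal return = 4.62% × (1 − 0.39) = 2.8182%.
1 + r = 1.028182 / 1.03200 = 0.996300
After-tax real rate = 0.996300 − 1 → -0.370%.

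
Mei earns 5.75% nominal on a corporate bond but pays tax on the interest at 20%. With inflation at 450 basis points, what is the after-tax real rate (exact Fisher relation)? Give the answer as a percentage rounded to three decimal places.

0.096%

After-tax nominal return = 5.75% × (1 − 0.2) = 4.6000%.
1 + r = 1.04600 / 1.04500 = 1.000957
After-tax real rate = 1.000957 − 1 → 0.096%.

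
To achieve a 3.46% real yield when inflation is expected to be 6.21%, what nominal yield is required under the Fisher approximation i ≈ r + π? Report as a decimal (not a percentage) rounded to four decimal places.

0.0967

i ≈ r + π = 3.46% + 6.21% = 0.0967.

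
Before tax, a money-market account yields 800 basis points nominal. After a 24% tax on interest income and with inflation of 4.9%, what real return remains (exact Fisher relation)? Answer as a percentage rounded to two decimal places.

1.12%

After-tax nominal return = 8% × (1 − 0.24) = 6.0800%.
1 + r = 1.06080 / 1.04900 = 1.011249
After-tax real rate = 1.011249 − 1 → 1.12%.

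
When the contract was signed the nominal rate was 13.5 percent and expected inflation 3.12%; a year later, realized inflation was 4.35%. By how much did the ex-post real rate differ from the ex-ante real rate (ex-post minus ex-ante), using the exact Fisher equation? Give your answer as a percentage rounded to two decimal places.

-1.30%

Ex-ante: (1 + 0.1350)/(1 + 0.0312) − 1 = 10.0659%
Ex-post: (1 + 0.1350)/(1 + 0.0435) − 1 = 8.7686%
Difference (ex-post − ex-ante) = -1.2974% → -1.30%.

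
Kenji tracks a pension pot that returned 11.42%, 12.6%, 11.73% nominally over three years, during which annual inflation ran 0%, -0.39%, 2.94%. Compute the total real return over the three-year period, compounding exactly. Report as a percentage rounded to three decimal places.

36.705%

Nominal growth factor = 1.1142 × 1.1260 × 1.1173 = 1.401753
Price-level growth factor = 1.0000 × 0.9961 × 1.0294 = 1.025385
Real growth factor = 1.401753 / 1.025385 = 1.367049
Total real return = 1.367049 − 1 → 36.705%.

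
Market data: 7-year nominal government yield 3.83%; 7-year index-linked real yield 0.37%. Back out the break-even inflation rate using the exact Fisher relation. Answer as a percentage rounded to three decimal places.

(1 + π) = (1 + i)/(1 + r) = 1.03830 / 1.00370 = 1.034472
Break-even inflation = 1.034472 − 1 → 3.447%.

3.447%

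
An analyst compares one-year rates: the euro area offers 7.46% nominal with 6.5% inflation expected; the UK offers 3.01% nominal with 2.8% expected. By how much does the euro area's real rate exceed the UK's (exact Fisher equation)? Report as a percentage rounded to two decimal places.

0.70%

The euro area: (1 + 0.0746)/(1 + 0.0650) − 1 = 0.9014%
The UK: (1 + 0.0301)/(1 + 0.0280) − 1 = 0.2043%
Differential = 0.9014% − 0.2043% = 0.6971% → 0.70%.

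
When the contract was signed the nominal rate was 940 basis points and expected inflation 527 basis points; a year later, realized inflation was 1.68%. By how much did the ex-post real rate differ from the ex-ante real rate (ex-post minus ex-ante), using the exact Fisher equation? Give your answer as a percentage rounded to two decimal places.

3.67%

Ex-ante: (1 + 0.0940)/(1 + 0.0527) − 1 = 3.9232%
Ex-post: (1 + 0.0940)/(1 + 0.0168) − 1 = 7.5924%
Difference (ex-post − ex-ante) = 3.6692% → 3.67%.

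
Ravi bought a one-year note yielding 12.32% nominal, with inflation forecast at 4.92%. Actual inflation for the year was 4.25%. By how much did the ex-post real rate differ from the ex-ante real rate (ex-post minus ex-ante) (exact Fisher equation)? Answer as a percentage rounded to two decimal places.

0.69%

Ex-ante: (1 + 0.1232)/(1 + 0.0492) − 1 = 7.0530%
Ex-post: (1 + 0.1232)/(1 + 0.0425) − 1 = 7.7410%
Difference (ex-post − ex-ante) = 0.6880% → 0.69%.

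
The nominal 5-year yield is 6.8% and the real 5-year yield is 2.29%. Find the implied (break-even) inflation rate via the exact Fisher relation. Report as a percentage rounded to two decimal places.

(1 + π) = (1 + i)/(1 + r) = 1.06800 / 1.02290 = 1.044090
Break-even inflation = 1.044090 − 1 → 4.41%.

4.41%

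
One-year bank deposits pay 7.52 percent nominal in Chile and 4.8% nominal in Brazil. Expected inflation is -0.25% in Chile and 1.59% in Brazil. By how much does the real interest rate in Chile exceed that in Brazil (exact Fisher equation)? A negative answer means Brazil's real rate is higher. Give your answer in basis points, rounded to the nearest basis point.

463 basis points

Chile: (1 + 0.0752)/(1 − 0.0025) − 1 = 7.7895%
Brazil: (1 + 0.0480)/(1 + 0.0159) − 1 = 3.1598%
Differential = 7.7895% − 3.1598% = 4.6297% → 463 basis points.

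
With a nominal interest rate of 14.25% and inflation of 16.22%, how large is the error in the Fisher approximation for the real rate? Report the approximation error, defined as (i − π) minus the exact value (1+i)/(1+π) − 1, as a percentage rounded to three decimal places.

Approximate: r ≈ 14.250% − 16.220% = -1.9700%
Exact: (1 + 0.1425)/(1 + 0.1622) − 1 = -1.6951%
Error = -1.9700% − (-1.6951%) = -0.2749% → -0.275%.

-0.275%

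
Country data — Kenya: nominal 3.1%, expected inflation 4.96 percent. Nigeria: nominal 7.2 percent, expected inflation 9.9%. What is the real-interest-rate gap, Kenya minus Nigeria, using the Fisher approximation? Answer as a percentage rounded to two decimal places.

Kenya: 3.1% − 4.96% = -1.860%
Nigeria: 7.2% − 9.9% = -2.700%
Differential = 0.840% → 0.84%.

0.84%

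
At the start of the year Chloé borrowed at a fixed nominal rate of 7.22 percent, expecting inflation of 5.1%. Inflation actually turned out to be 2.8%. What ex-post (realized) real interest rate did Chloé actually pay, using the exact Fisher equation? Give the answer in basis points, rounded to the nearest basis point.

Ex-post: (1 + 0.0722)/(1 + 0.0280) − 1 = 4.2996%
So the realized real rate is 430 basis points.

430 basis points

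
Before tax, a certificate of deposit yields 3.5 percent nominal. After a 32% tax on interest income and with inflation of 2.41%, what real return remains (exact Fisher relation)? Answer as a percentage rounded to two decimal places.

After-tax nominal return = 3.5% × (1 − 0.32) = 2.3800%.
1 + r = 1.02380 / 1.02410 = 0.999707
After-tax real rate = 0.999707 − 1 → -0.03%.

-0.03%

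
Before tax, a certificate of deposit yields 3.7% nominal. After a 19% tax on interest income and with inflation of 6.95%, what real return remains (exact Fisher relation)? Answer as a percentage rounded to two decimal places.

After-tax nominal return = 3.7% × (1 − 0.19) = 2.9970%.
1 + r = 1.02997 / 1.06950 = 0.963039
After-tax real rate = 0.963039 − 1 → -3.70%.

-3.70%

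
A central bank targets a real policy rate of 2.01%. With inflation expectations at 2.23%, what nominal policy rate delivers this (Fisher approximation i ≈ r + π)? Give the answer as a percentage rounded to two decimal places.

i ≈ r + π = 2.01% + 2.23% = 4.24%.

4.24%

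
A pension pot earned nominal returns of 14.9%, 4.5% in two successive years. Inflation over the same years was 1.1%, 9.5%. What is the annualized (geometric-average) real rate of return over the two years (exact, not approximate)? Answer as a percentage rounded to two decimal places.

Nominal growth factor = 1.1490 × 1.0450 = 1.20070500
Price-level growth factor = 1.0110 × 1.0950 = 1.10704500
Real growth factor = 1.20070500 / 1.10704500 = 1.08460361
Annualized real rate = 1.08460361^(1/2) − 1 = 4.1443% → 4.14%.

4.14%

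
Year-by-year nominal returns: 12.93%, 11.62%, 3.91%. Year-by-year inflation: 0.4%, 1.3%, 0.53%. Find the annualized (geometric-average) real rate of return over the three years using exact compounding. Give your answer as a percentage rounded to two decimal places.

Nominal growth factor = 1.1293 × 1.1162 × 1.0391 = 1.30981117
Price-level growth factor = 1.0040 × 1.0130 × 1.0053 = 1.02244238
Real growth factor = 1.30981117 / 1.02244238 = 1.28106112
Annualized real rate = 1.28106112^(1/3) − 1 = 8.6067% → 8.61%.

8.61%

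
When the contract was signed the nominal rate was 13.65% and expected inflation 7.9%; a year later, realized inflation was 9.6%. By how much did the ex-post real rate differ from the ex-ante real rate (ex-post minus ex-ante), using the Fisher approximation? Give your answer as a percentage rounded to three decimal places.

Ex-ante: 13.65% − 7.9% = 5.750%
Ex-post: 13.65% − 9.6% = 4.050%
Difference (ex-post − ex-ante) = -1.7000% → -1.700%.

-1.700%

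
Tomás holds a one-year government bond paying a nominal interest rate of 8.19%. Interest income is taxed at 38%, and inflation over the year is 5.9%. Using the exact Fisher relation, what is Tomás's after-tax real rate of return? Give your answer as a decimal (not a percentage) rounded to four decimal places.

-0.0078

After-tax nominal return = 8.19% × (1 − 0.38) = 5.0778%.
1 + r = 1.050778 / 1.05900 = 0.992236
After-tax real rate = 0.992236 − 1 → -0.0078.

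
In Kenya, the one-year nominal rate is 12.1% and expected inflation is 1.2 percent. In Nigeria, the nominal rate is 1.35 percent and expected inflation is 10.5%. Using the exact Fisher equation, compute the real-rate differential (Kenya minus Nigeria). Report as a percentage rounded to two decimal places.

19.05%

Kenya: (1 + 0.1210)/(1 + 0.0120) − 1 = 10.7708%
Nigeria: (1 + 0.0135)/(1 + 0.1050) − 1 = -8.2805%
Differential = 10.7708% − (-8.2805%) = 19.0513% → 19.05%.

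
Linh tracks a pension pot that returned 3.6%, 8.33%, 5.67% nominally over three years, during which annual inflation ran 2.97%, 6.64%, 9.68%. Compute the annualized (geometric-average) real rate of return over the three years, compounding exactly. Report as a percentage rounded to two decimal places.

Nominal growth factor = 1.0360 × 1.0833 × 1.0567 = 1.18593314
Price-level growth factor = 1.0297 × 1.0664 × 1.0968 = 1.20436546
Real growth factor = 1.18593314 / 1.20436546 = 0.98469541
Annualized real rate = 0.98469541^(1/3) − 1 = -0.5128% → -0.51%.

-0.51%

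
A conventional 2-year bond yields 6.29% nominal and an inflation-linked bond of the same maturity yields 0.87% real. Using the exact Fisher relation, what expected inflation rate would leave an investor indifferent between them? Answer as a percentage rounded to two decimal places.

5.37%

(1 + π) = (1 + i)/(1 + r) = 1.06290 / 1.00870 = 1.053733
Break-even inflation = 1.053733 − 1 → 5.37%.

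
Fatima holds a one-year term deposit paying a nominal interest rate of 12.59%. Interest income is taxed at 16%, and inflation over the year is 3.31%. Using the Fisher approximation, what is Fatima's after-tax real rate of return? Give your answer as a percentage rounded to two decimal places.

After-tax nominal return = 12.59% × (1 − 0.16) = 10.5756%.
r ≈ 10.5756% − 3.31% → 7.27%.

7.27%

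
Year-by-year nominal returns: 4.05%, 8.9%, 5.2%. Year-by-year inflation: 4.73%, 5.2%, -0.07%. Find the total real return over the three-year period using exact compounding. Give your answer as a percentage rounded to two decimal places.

Compound the nominal returns: 1.0405 × 1.0890 × 1.0520 = 1.192026.
Compound inflation: 1.0473 × 1.0520 × 0.9993 = 1.100988.
Deflate: 1.192026 / 1.100988 = 1.082687.
Total real return = 1.082687 − 1 → 8.27%.

8.27%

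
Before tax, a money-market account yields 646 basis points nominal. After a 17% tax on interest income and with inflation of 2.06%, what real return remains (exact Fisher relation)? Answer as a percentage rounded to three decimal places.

3.235%

After-tax nominal return = 6.46% × (1 − 0.17) = 5.3618%.
1 + r = 1.053618 / 1.02060 = 1.032352
After-tax real rate = 1.032352 − 1 → 3.235%.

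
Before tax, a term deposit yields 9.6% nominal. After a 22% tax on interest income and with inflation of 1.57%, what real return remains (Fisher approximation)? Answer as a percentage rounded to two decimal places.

5.92%

After-tax nominal return = 9.6% × (1 − 0.22) = 7.4880%.
r ≈ 7.4880% − 1.57% → 5.92%.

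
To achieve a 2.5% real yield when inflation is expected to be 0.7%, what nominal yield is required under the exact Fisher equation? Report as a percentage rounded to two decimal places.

(1 + i) = (1 + r)(1 + π) = 1.02500 × 1.00700 = 1.032175
i = 1.032175 − 1, so the required nominal rate is 3.22%.

3.22%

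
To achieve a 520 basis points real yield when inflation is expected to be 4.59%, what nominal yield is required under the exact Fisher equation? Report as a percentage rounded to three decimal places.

10.029%

(1 + i) = (1 + r)(1 + π) = 1.05200 × 1.04590 = 1.1002868
i = 1.1002868 − 1, so the required nominal rate is 10.029%.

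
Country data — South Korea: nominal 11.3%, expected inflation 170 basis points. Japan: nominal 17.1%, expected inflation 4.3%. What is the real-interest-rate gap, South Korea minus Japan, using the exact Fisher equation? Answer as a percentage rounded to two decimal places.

South Korea: (1 + 0.1130)/(1 + 0.0170) − 1 = 9.4395%
Japan: (1 + 0.1710)/(1 + 0.0430) − 1 = 12.2723%
Differential = 9.4395% − 12.2723% = -2.8328% → -2.83%.

-2.83%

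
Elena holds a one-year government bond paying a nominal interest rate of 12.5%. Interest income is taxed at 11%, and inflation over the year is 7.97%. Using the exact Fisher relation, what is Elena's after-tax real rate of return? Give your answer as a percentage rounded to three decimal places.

After-tax nominal return = 12.5% × (1 − 0.11) = 11.1250%.
1 + r = 1.11125 / 1.07970 = 1.029221
After-tax real rate = 1.029221 − 1 → 2.922%.

2.922%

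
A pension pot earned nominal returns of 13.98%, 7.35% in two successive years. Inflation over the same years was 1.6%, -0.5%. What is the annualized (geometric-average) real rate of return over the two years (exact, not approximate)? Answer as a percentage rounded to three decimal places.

Compound the nominal returns: 1.1398 × 1.0735 = 1.22357530.
Compound inflation: 1.0160 × 0.9950 = 1.01092000.
Deflate: 1.22357530 / 1.01092000 = 1.21035819.
Annualized real rate = 1.21035819^(1/2) − 1 = 10.0163% → 10.016%.

10.016%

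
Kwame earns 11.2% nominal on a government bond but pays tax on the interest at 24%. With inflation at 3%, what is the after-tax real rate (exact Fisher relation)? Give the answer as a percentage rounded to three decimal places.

After-tax nominal return = 11.2% × (1 − 0.24) = 8.5120%.
1 + r = 1.08512 / 1.03000 = 1.0535146
After-tax real rate = 1.0535146 − 1 → 5.351%.

5.351%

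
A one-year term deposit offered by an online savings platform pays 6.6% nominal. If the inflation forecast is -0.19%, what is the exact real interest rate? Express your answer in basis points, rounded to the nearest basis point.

680 basis points

By the Fisher identity, 1 + r = (1 + i)/(1 + π).
1 + r = 1.06600 / 0.99810 = 1.068029
r = 1.068029 − 1 = 6.8029%, i.e. 680 basis points.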